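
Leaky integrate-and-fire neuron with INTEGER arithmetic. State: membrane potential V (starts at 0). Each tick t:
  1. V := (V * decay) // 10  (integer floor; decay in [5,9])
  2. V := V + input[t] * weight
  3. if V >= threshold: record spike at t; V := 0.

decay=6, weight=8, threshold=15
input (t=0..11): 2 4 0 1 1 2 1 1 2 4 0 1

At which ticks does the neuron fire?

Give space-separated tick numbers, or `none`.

t=0: input=2 -> V=0 FIRE
t=1: input=4 -> V=0 FIRE
t=2: input=0 -> V=0
t=3: input=1 -> V=8
t=4: input=1 -> V=12
t=5: input=2 -> V=0 FIRE
t=6: input=1 -> V=8
t=7: input=1 -> V=12
t=8: input=2 -> V=0 FIRE
t=9: input=4 -> V=0 FIRE
t=10: input=0 -> V=0
t=11: input=1 -> V=8

Answer: 0 1 5 8 9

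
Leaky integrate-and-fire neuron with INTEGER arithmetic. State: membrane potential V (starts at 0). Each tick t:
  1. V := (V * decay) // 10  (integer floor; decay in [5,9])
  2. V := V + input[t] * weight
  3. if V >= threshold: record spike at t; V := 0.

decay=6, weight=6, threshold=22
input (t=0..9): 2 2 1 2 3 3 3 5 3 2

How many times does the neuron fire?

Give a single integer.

Answer: 4

Derivation:
t=0: input=2 -> V=12
t=1: input=2 -> V=19
t=2: input=1 -> V=17
t=3: input=2 -> V=0 FIRE
t=4: input=3 -> V=18
t=5: input=3 -> V=0 FIRE
t=6: input=3 -> V=18
t=7: input=5 -> V=0 FIRE
t=8: input=3 -> V=18
t=9: input=2 -> V=0 FIRE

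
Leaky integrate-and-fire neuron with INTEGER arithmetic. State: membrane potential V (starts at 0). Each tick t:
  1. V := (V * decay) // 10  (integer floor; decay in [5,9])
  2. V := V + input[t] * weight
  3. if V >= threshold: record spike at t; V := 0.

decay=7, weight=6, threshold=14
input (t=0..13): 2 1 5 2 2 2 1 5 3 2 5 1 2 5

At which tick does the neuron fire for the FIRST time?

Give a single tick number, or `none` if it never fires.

t=0: input=2 -> V=12
t=1: input=1 -> V=0 FIRE
t=2: input=5 -> V=0 FIRE
t=3: input=2 -> V=12
t=4: input=2 -> V=0 FIRE
t=5: input=2 -> V=12
t=6: input=1 -> V=0 FIRE
t=7: input=5 -> V=0 FIRE
t=8: input=3 -> V=0 FIRE
t=9: input=2 -> V=12
t=10: input=5 -> V=0 FIRE
t=11: input=1 -> V=6
t=12: input=2 -> V=0 FIRE
t=13: input=5 -> V=0 FIRE

Answer: 1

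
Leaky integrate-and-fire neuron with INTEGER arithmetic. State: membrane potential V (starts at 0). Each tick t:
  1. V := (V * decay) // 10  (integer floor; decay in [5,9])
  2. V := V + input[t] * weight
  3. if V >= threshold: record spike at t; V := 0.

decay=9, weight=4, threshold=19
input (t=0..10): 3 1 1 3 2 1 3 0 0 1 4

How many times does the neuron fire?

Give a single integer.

Answer: 3

Derivation:
t=0: input=3 -> V=12
t=1: input=1 -> V=14
t=2: input=1 -> V=16
t=3: input=3 -> V=0 FIRE
t=4: input=2 -> V=8
t=5: input=1 -> V=11
t=6: input=3 -> V=0 FIRE
t=7: input=0 -> V=0
t=8: input=0 -> V=0
t=9: input=1 -> V=4
t=10: input=4 -> V=0 FIRE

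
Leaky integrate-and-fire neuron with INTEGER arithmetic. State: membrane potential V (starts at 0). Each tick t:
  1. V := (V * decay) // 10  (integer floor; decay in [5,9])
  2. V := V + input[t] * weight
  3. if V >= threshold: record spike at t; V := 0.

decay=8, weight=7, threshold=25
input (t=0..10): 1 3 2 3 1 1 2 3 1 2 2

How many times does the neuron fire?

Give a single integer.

Answer: 4

Derivation:
t=0: input=1 -> V=7
t=1: input=3 -> V=0 FIRE
t=2: input=2 -> V=14
t=3: input=3 -> V=0 FIRE
t=4: input=1 -> V=7
t=5: input=1 -> V=12
t=6: input=2 -> V=23
t=7: input=3 -> V=0 FIRE
t=8: input=1 -> V=7
t=9: input=2 -> V=19
t=10: input=2 -> V=0 FIRE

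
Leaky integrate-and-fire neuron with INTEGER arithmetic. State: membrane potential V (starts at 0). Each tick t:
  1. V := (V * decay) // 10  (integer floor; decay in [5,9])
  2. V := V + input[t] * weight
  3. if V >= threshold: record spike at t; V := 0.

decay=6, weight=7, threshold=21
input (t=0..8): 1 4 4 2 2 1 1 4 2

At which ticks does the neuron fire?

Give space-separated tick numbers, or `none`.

t=0: input=1 -> V=7
t=1: input=4 -> V=0 FIRE
t=2: input=4 -> V=0 FIRE
t=3: input=2 -> V=14
t=4: input=2 -> V=0 FIRE
t=5: input=1 -> V=7
t=6: input=1 -> V=11
t=7: input=4 -> V=0 FIRE
t=8: input=2 -> V=14

Answer: 1 2 4 7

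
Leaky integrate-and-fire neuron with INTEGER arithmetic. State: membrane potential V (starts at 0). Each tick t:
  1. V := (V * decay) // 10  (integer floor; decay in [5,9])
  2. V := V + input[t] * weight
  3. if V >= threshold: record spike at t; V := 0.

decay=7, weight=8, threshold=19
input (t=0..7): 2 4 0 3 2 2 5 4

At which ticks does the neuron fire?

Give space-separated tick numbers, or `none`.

Answer: 1 3 5 6 7

Derivation:
t=0: input=2 -> V=16
t=1: input=4 -> V=0 FIRE
t=2: input=0 -> V=0
t=3: input=3 -> V=0 FIRE
t=4: input=2 -> V=16
t=5: input=2 -> V=0 FIRE
t=6: input=5 -> V=0 FIRE
t=7: input=4 -> V=0 FIRE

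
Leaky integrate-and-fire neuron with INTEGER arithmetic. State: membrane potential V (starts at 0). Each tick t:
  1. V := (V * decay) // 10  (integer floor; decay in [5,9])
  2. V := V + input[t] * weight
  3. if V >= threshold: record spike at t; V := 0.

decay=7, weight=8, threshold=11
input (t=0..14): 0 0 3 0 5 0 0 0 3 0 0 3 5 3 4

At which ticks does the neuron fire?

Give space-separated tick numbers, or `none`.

t=0: input=0 -> V=0
t=1: input=0 -> V=0
t=2: input=3 -> V=0 FIRE
t=3: input=0 -> V=0
t=4: input=5 -> V=0 FIRE
t=5: input=0 -> V=0
t=6: input=0 -> V=0
t=7: input=0 -> V=0
t=8: input=3 -> V=0 FIRE
t=9: input=0 -> V=0
t=10: input=0 -> V=0
t=11: input=3 -> V=0 FIRE
t=12: input=5 -> V=0 FIRE
t=13: input=3 -> V=0 FIRE
t=14: input=4 -> V=0 FIRE

Answer: 2 4 8 11 12 13 14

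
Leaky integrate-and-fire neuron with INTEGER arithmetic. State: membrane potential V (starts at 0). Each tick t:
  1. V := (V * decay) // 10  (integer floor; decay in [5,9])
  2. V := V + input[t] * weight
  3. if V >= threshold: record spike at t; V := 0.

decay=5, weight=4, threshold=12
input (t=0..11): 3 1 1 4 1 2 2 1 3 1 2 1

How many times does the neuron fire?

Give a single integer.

Answer: 4

Derivation:
t=0: input=3 -> V=0 FIRE
t=1: input=1 -> V=4
t=2: input=1 -> V=6
t=3: input=4 -> V=0 FIRE
t=4: input=1 -> V=4
t=5: input=2 -> V=10
t=6: input=2 -> V=0 FIRE
t=7: input=1 -> V=4
t=8: input=3 -> V=0 FIRE
t=9: input=1 -> V=4
t=10: input=2 -> V=10
t=11: input=1 -> V=9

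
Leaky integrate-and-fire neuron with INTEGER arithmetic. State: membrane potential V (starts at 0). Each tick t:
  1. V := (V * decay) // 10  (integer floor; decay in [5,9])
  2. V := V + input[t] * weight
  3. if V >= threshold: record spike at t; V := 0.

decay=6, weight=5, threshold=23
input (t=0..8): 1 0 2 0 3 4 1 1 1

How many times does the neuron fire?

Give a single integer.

Answer: 1

Derivation:
t=0: input=1 -> V=5
t=1: input=0 -> V=3
t=2: input=2 -> V=11
t=3: input=0 -> V=6
t=4: input=3 -> V=18
t=5: input=4 -> V=0 FIRE
t=6: input=1 -> V=5
t=7: input=1 -> V=8
t=8: input=1 -> V=9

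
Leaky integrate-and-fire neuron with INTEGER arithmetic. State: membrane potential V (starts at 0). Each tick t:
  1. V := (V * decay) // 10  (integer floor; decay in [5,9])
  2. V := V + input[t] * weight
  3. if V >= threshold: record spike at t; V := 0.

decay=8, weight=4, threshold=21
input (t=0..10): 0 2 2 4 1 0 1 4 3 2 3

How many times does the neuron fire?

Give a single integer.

t=0: input=0 -> V=0
t=1: input=2 -> V=8
t=2: input=2 -> V=14
t=3: input=4 -> V=0 FIRE
t=4: input=1 -> V=4
t=5: input=0 -> V=3
t=6: input=1 -> V=6
t=7: input=4 -> V=20
t=8: input=3 -> V=0 FIRE
t=9: input=2 -> V=8
t=10: input=3 -> V=18

Answer: 2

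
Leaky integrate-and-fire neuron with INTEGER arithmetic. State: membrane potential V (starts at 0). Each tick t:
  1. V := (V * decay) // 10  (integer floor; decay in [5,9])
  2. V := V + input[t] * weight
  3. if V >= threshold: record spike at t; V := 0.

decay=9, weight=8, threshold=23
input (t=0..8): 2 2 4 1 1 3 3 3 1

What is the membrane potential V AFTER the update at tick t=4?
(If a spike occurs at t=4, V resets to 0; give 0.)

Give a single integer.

Answer: 15

Derivation:
t=0: input=2 -> V=16
t=1: input=2 -> V=0 FIRE
t=2: input=4 -> V=0 FIRE
t=3: input=1 -> V=8
t=4: input=1 -> V=15
t=5: input=3 -> V=0 FIRE
t=6: input=3 -> V=0 FIRE
t=7: input=3 -> V=0 FIRE
t=8: input=1 -> V=8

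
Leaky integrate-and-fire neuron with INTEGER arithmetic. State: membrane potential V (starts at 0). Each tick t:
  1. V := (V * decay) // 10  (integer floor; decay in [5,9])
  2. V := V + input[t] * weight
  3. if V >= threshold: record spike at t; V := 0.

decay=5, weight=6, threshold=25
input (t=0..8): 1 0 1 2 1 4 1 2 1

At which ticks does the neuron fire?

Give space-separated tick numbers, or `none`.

Answer: 5

Derivation:
t=0: input=1 -> V=6
t=1: input=0 -> V=3
t=2: input=1 -> V=7
t=3: input=2 -> V=15
t=4: input=1 -> V=13
t=5: input=4 -> V=0 FIRE
t=6: input=1 -> V=6
t=7: input=2 -> V=15
t=8: input=1 -> V=13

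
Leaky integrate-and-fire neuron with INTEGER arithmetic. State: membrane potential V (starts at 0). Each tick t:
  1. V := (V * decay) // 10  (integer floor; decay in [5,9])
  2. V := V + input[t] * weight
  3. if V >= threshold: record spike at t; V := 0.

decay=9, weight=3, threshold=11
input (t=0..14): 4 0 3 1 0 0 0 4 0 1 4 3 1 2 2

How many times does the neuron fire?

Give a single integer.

Answer: 6

Derivation:
t=0: input=4 -> V=0 FIRE
t=1: input=0 -> V=0
t=2: input=3 -> V=9
t=3: input=1 -> V=0 FIRE
t=4: input=0 -> V=0
t=5: input=0 -> V=0
t=6: input=0 -> V=0
t=7: input=4 -> V=0 FIRE
t=8: input=0 -> V=0
t=9: input=1 -> V=3
t=10: input=4 -> V=0 FIRE
t=11: input=3 -> V=9
t=12: input=1 -> V=0 FIRE
t=13: input=2 -> V=6
t=14: input=2 -> V=0 FIRE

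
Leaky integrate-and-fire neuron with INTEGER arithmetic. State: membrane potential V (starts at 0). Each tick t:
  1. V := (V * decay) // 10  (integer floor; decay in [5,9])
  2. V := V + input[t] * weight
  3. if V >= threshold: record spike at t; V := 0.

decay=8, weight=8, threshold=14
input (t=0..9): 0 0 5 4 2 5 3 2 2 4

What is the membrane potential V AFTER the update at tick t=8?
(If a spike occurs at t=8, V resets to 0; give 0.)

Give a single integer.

Answer: 0

Derivation:
t=0: input=0 -> V=0
t=1: input=0 -> V=0
t=2: input=5 -> V=0 FIRE
t=3: input=4 -> V=0 FIRE
t=4: input=2 -> V=0 FIRE
t=5: input=5 -> V=0 FIRE
t=6: input=3 -> V=0 FIRE
t=7: input=2 -> V=0 FIRE
t=8: input=2 -> V=0 FIRE
t=9: input=4 -> V=0 FIRE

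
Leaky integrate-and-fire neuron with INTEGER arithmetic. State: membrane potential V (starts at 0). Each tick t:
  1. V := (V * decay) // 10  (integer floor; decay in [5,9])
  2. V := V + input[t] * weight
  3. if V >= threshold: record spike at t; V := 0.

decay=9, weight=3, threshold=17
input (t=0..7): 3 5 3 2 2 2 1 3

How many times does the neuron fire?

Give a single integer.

Answer: 2

Derivation:
t=0: input=3 -> V=9
t=1: input=5 -> V=0 FIRE
t=2: input=3 -> V=9
t=3: input=2 -> V=14
t=4: input=2 -> V=0 FIRE
t=5: input=2 -> V=6
t=6: input=1 -> V=8
t=7: input=3 -> V=16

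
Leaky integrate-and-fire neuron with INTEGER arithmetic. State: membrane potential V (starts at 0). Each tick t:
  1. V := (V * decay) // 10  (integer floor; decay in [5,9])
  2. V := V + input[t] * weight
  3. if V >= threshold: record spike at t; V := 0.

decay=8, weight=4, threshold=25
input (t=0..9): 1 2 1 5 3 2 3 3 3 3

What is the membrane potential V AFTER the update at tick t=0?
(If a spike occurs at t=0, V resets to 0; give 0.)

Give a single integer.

Answer: 4

Derivation:
t=0: input=1 -> V=4
t=1: input=2 -> V=11
t=2: input=1 -> V=12
t=3: input=5 -> V=0 FIRE
t=4: input=3 -> V=12
t=5: input=2 -> V=17
t=6: input=3 -> V=0 FIRE
t=7: input=3 -> V=12
t=8: input=3 -> V=21
t=9: input=3 -> V=0 FIRE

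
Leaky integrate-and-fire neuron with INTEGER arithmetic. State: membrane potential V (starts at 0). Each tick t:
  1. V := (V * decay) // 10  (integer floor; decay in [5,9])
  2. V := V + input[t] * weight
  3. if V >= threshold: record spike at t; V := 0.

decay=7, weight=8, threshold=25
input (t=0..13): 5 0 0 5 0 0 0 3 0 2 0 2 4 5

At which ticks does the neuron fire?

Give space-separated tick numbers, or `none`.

t=0: input=5 -> V=0 FIRE
t=1: input=0 -> V=0
t=2: input=0 -> V=0
t=3: input=5 -> V=0 FIRE
t=4: input=0 -> V=0
t=5: input=0 -> V=0
t=6: input=0 -> V=0
t=7: input=3 -> V=24
t=8: input=0 -> V=16
t=9: input=2 -> V=0 FIRE
t=10: input=0 -> V=0
t=11: input=2 -> V=16
t=12: input=4 -> V=0 FIRE
t=13: input=5 -> V=0 FIRE

Answer: 0 3 9 12 13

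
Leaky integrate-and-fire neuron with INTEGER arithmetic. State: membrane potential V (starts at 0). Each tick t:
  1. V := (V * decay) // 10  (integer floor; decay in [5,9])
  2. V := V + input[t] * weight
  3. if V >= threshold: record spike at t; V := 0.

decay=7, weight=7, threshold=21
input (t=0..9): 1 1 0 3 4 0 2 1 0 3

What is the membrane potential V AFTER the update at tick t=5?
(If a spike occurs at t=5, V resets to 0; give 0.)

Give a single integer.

Answer: 0

Derivation:
t=0: input=1 -> V=7
t=1: input=1 -> V=11
t=2: input=0 -> V=7
t=3: input=3 -> V=0 FIRE
t=4: input=4 -> V=0 FIRE
t=5: input=0 -> V=0
t=6: input=2 -> V=14
t=7: input=1 -> V=16
t=8: input=0 -> V=11
t=9: input=3 -> V=0 FIRE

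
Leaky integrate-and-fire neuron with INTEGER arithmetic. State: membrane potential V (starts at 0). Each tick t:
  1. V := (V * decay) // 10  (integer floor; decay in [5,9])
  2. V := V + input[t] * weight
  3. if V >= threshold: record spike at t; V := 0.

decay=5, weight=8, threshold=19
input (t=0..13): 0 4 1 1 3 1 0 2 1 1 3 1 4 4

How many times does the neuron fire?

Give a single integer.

Answer: 5

Derivation:
t=0: input=0 -> V=0
t=1: input=4 -> V=0 FIRE
t=2: input=1 -> V=8
t=3: input=1 -> V=12
t=4: input=3 -> V=0 FIRE
t=5: input=1 -> V=8
t=6: input=0 -> V=4
t=7: input=2 -> V=18
t=8: input=1 -> V=17
t=9: input=1 -> V=16
t=10: input=3 -> V=0 FIRE
t=11: input=1 -> V=8
t=12: input=4 -> V=0 FIRE
t=13: input=4 -> V=0 FIRE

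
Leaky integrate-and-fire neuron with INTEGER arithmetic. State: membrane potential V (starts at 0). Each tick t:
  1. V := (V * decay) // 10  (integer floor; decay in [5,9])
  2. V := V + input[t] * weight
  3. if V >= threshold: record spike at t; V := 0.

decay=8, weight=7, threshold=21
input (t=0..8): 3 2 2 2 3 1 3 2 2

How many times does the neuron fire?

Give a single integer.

t=0: input=3 -> V=0 FIRE
t=1: input=2 -> V=14
t=2: input=2 -> V=0 FIRE
t=3: input=2 -> V=14
t=4: input=3 -> V=0 FIRE
t=5: input=1 -> V=7
t=6: input=3 -> V=0 FIRE
t=7: input=2 -> V=14
t=8: input=2 -> V=0 FIRE

Answer: 5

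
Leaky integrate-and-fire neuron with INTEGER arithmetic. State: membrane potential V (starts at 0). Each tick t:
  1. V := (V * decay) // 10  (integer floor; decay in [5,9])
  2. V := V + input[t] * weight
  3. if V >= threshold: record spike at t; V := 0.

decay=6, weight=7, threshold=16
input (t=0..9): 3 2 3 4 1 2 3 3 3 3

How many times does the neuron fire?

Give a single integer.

t=0: input=3 -> V=0 FIRE
t=1: input=2 -> V=14
t=2: input=3 -> V=0 FIRE
t=3: input=4 -> V=0 FIRE
t=4: input=1 -> V=7
t=5: input=2 -> V=0 FIRE
t=6: input=3 -> V=0 FIRE
t=7: input=3 -> V=0 FIRE
t=8: input=3 -> V=0 FIRE
t=9: input=3 -> V=0 FIRE

Answer: 8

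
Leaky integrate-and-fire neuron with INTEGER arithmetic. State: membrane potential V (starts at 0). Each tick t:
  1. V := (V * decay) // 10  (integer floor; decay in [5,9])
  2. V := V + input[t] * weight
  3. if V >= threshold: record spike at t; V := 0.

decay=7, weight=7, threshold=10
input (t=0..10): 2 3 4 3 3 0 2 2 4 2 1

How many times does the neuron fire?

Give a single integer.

t=0: input=2 -> V=0 FIRE
t=1: input=3 -> V=0 FIRE
t=2: input=4 -> V=0 FIRE
t=3: input=3 -> V=0 FIRE
t=4: input=3 -> V=0 FIRE
t=5: input=0 -> V=0
t=6: input=2 -> V=0 FIRE
t=7: input=2 -> V=0 FIRE
t=8: input=4 -> V=0 FIRE
t=9: input=2 -> V=0 FIRE
t=10: input=1 -> V=7

Answer: 9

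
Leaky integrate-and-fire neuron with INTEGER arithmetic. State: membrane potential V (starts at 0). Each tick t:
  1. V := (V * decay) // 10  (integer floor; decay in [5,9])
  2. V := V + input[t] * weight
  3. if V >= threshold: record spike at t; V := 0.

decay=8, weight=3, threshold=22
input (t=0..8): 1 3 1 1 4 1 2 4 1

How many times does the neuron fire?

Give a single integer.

t=0: input=1 -> V=3
t=1: input=3 -> V=11
t=2: input=1 -> V=11
t=3: input=1 -> V=11
t=4: input=4 -> V=20
t=5: input=1 -> V=19
t=6: input=2 -> V=21
t=7: input=4 -> V=0 FIRE
t=8: input=1 -> V=3

Answer: 1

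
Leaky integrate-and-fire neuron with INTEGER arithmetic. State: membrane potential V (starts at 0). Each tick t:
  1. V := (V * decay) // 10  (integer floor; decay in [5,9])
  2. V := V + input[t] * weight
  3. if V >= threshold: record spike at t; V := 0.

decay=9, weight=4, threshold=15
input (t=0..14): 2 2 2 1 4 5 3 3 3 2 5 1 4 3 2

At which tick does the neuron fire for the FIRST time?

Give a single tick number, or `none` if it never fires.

t=0: input=2 -> V=8
t=1: input=2 -> V=0 FIRE
t=2: input=2 -> V=8
t=3: input=1 -> V=11
t=4: input=4 -> V=0 FIRE
t=5: input=5 -> V=0 FIRE
t=6: input=3 -> V=12
t=7: input=3 -> V=0 FIRE
t=8: input=3 -> V=12
t=9: input=2 -> V=0 FIRE
t=10: input=5 -> V=0 FIRE
t=11: input=1 -> V=4
t=12: input=4 -> V=0 FIRE
t=13: input=3 -> V=12
t=14: input=2 -> V=0 FIRE

Answer: 1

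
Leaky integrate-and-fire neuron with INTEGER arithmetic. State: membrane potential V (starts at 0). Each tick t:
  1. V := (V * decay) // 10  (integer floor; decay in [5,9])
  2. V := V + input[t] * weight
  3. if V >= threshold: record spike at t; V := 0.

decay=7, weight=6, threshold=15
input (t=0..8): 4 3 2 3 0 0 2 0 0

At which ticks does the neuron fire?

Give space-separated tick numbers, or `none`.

t=0: input=4 -> V=0 FIRE
t=1: input=3 -> V=0 FIRE
t=2: input=2 -> V=12
t=3: input=3 -> V=0 FIRE
t=4: input=0 -> V=0
t=5: input=0 -> V=0
t=6: input=2 -> V=12
t=7: input=0 -> V=8
t=8: input=0 -> V=5

Answer: 0 1 3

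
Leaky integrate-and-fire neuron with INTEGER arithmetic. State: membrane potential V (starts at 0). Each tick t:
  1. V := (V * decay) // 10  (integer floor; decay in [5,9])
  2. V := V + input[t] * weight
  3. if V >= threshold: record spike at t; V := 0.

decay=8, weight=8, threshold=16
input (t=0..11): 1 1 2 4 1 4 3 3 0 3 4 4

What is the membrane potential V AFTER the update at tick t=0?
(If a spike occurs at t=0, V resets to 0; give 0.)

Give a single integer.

Answer: 8

Derivation:
t=0: input=1 -> V=8
t=1: input=1 -> V=14
t=2: input=2 -> V=0 FIRE
t=3: input=4 -> V=0 FIRE
t=4: input=1 -> V=8
t=5: input=4 -> V=0 FIRE
t=6: input=3 -> V=0 FIRE
t=7: input=3 -> V=0 FIRE
t=8: input=0 -> V=0
t=9: input=3 -> V=0 FIRE
t=10: input=4 -> V=0 FIRE
t=11: input=4 -> V=0 FIRE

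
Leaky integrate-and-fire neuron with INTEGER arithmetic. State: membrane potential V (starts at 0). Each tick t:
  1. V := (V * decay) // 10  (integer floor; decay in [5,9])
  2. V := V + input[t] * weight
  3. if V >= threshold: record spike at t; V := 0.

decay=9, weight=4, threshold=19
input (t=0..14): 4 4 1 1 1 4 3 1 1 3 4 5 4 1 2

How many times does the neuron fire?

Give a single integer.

Answer: 5

Derivation:
t=0: input=4 -> V=16
t=1: input=4 -> V=0 FIRE
t=2: input=1 -> V=4
t=3: input=1 -> V=7
t=4: input=1 -> V=10
t=5: input=4 -> V=0 FIRE
t=6: input=3 -> V=12
t=7: input=1 -> V=14
t=8: input=1 -> V=16
t=9: input=3 -> V=0 FIRE
t=10: input=4 -> V=16
t=11: input=5 -> V=0 FIRE
t=12: input=4 -> V=16
t=13: input=1 -> V=18
t=14: input=2 -> V=0 FIRE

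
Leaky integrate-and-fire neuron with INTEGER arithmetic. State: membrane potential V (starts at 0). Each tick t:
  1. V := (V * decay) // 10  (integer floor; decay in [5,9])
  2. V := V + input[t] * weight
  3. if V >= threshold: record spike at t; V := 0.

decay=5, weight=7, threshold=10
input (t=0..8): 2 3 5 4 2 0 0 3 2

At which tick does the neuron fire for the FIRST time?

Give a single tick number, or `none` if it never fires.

t=0: input=2 -> V=0 FIRE
t=1: input=3 -> V=0 FIRE
t=2: input=5 -> V=0 FIRE
t=3: input=4 -> V=0 FIRE
t=4: input=2 -> V=0 FIRE
t=5: input=0 -> V=0
t=6: input=0 -> V=0
t=7: input=3 -> V=0 FIRE
t=8: input=2 -> V=0 FIRE

Answer: 0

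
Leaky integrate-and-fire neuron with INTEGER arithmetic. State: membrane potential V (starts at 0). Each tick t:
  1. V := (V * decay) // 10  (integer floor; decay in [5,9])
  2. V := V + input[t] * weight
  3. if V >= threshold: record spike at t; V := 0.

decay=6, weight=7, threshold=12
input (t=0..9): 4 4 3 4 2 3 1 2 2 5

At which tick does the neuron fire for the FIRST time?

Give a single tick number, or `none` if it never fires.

Answer: 0

Derivation:
t=0: input=4 -> V=0 FIRE
t=1: input=4 -> V=0 FIRE
t=2: input=3 -> V=0 FIRE
t=3: input=4 -> V=0 FIRE
t=4: input=2 -> V=0 FIRE
t=5: input=3 -> V=0 FIRE
t=6: input=1 -> V=7
t=7: input=2 -> V=0 FIRE
t=8: input=2 -> V=0 FIRE
t=9: input=5 -> V=0 FIRE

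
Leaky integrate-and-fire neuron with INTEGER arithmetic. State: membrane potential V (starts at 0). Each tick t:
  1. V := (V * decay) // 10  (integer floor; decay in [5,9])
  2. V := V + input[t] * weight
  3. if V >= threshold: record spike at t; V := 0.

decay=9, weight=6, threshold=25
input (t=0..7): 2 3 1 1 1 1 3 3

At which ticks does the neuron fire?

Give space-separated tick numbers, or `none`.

Answer: 1 6

Derivation:
t=0: input=2 -> V=12
t=1: input=3 -> V=0 FIRE
t=2: input=1 -> V=6
t=3: input=1 -> V=11
t=4: input=1 -> V=15
t=5: input=1 -> V=19
t=6: input=3 -> V=0 FIRE
t=7: input=3 -> V=18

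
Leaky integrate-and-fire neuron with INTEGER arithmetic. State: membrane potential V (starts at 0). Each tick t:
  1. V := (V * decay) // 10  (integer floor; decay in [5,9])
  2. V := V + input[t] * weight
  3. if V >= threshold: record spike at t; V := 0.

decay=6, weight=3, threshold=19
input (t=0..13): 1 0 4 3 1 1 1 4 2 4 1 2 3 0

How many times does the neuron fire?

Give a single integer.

t=0: input=1 -> V=3
t=1: input=0 -> V=1
t=2: input=4 -> V=12
t=3: input=3 -> V=16
t=4: input=1 -> V=12
t=5: input=1 -> V=10
t=6: input=1 -> V=9
t=7: input=4 -> V=17
t=8: input=2 -> V=16
t=9: input=4 -> V=0 FIRE
t=10: input=1 -> V=3
t=11: input=2 -> V=7
t=12: input=3 -> V=13
t=13: input=0 -> V=7

Answer: 1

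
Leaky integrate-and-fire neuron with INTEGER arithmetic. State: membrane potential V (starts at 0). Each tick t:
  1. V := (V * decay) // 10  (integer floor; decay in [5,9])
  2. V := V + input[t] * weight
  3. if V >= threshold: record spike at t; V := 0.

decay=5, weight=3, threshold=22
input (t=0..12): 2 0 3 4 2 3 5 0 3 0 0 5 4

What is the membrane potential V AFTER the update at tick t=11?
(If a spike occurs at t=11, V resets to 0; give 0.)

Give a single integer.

Answer: 16

Derivation:
t=0: input=2 -> V=6
t=1: input=0 -> V=3
t=2: input=3 -> V=10
t=3: input=4 -> V=17
t=4: input=2 -> V=14
t=5: input=3 -> V=16
t=6: input=5 -> V=0 FIRE
t=7: input=0 -> V=0
t=8: input=3 -> V=9
t=9: input=0 -> V=4
t=10: input=0 -> V=2
t=11: input=5 -> V=16
t=12: input=4 -> V=20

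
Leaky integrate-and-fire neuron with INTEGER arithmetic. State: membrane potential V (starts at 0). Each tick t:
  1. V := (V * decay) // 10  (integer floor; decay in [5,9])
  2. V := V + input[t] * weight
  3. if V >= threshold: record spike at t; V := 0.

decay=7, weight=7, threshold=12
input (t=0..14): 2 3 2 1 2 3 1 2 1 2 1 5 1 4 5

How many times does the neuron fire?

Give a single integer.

t=0: input=2 -> V=0 FIRE
t=1: input=3 -> V=0 FIRE
t=2: input=2 -> V=0 FIRE
t=3: input=1 -> V=7
t=4: input=2 -> V=0 FIRE
t=5: input=3 -> V=0 FIRE
t=6: input=1 -> V=7
t=7: input=2 -> V=0 FIRE
t=8: input=1 -> V=7
t=9: input=2 -> V=0 FIRE
t=10: input=1 -> V=7
t=11: input=5 -> V=0 FIRE
t=12: input=1 -> V=7
t=13: input=4 -> V=0 FIRE
t=14: input=5 -> V=0 FIRE

Answer: 10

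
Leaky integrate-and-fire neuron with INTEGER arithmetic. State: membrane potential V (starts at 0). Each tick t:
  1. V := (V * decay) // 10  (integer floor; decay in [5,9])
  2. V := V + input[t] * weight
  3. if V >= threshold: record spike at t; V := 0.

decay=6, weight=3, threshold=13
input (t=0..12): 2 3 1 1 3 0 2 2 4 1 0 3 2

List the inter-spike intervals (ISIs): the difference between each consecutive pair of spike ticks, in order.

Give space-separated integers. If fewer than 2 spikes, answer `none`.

Answer: 4

Derivation:
t=0: input=2 -> V=6
t=1: input=3 -> V=12
t=2: input=1 -> V=10
t=3: input=1 -> V=9
t=4: input=3 -> V=0 FIRE
t=5: input=0 -> V=0
t=6: input=2 -> V=6
t=7: input=2 -> V=9
t=8: input=4 -> V=0 FIRE
t=9: input=1 -> V=3
t=10: input=0 -> V=1
t=11: input=3 -> V=9
t=12: input=2 -> V=11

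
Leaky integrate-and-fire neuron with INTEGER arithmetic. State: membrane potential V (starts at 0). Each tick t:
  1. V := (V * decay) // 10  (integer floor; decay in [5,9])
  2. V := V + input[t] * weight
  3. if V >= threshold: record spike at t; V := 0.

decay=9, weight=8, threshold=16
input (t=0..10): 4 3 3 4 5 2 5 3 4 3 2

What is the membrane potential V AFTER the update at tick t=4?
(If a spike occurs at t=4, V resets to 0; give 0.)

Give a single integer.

t=0: input=4 -> V=0 FIRE
t=1: input=3 -> V=0 FIRE
t=2: input=3 -> V=0 FIRE
t=3: input=4 -> V=0 FIRE
t=4: input=5 -> V=0 FIRE
t=5: input=2 -> V=0 FIRE
t=6: input=5 -> V=0 FIRE
t=7: input=3 -> V=0 FIRE
t=8: input=4 -> V=0 FIRE
t=9: input=3 -> V=0 FIRE
t=10: input=2 -> V=0 FIRE

Answer: 0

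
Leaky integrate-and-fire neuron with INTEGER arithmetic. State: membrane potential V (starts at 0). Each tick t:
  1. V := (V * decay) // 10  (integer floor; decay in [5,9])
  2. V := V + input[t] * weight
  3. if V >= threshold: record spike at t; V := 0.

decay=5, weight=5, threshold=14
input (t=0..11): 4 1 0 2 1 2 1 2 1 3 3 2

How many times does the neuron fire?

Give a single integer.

t=0: input=4 -> V=0 FIRE
t=1: input=1 -> V=5
t=2: input=0 -> V=2
t=3: input=2 -> V=11
t=4: input=1 -> V=10
t=5: input=2 -> V=0 FIRE
t=6: input=1 -> V=5
t=7: input=2 -> V=12
t=8: input=1 -> V=11
t=9: input=3 -> V=0 FIRE
t=10: input=3 -> V=0 FIRE
t=11: input=2 -> V=10

Answer: 4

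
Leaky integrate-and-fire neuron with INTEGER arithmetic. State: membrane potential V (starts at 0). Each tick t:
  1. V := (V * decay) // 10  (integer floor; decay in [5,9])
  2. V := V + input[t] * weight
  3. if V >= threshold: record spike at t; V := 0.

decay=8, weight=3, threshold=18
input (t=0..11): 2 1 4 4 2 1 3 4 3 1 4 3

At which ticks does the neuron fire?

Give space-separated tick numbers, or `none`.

Answer: 3 7 10

Derivation:
t=0: input=2 -> V=6
t=1: input=1 -> V=7
t=2: input=4 -> V=17
t=3: input=4 -> V=0 FIRE
t=4: input=2 -> V=6
t=5: input=1 -> V=7
t=6: input=3 -> V=14
t=7: input=4 -> V=0 FIRE
t=8: input=3 -> V=9
t=9: input=1 -> V=10
t=10: input=4 -> V=0 FIRE
t=11: input=3 -> V=9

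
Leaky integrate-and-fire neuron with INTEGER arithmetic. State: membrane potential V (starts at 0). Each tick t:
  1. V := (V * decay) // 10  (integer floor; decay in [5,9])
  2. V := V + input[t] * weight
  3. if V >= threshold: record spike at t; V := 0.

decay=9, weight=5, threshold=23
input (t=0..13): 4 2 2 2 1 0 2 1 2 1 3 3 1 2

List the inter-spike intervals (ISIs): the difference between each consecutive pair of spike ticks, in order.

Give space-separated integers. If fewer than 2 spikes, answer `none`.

Answer: 5 4 3

Derivation:
t=0: input=4 -> V=20
t=1: input=2 -> V=0 FIRE
t=2: input=2 -> V=10
t=3: input=2 -> V=19
t=4: input=1 -> V=22
t=5: input=0 -> V=19
t=6: input=2 -> V=0 FIRE
t=7: input=1 -> V=5
t=8: input=2 -> V=14
t=9: input=1 -> V=17
t=10: input=3 -> V=0 FIRE
t=11: input=3 -> V=15
t=12: input=1 -> V=18
t=13: input=2 -> V=0 FIRE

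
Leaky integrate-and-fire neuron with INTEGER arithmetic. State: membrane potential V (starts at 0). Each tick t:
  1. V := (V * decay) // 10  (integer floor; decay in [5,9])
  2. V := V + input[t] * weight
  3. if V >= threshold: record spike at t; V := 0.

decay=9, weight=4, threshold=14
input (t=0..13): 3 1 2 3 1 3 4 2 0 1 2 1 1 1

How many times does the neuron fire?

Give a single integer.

Answer: 5

Derivation:
t=0: input=3 -> V=12
t=1: input=1 -> V=0 FIRE
t=2: input=2 -> V=8
t=3: input=3 -> V=0 FIRE
t=4: input=1 -> V=4
t=5: input=3 -> V=0 FIRE
t=6: input=4 -> V=0 FIRE
t=7: input=2 -> V=8
t=8: input=0 -> V=7
t=9: input=1 -> V=10
t=10: input=2 -> V=0 FIRE
t=11: input=1 -> V=4
t=12: input=1 -> V=7
t=13: input=1 -> V=10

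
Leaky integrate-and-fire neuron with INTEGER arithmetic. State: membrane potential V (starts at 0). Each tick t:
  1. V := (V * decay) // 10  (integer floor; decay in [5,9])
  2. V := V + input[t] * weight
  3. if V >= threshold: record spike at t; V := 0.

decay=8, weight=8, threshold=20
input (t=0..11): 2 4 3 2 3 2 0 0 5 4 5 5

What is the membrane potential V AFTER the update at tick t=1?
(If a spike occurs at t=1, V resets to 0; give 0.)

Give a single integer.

t=0: input=2 -> V=16
t=1: input=4 -> V=0 FIRE
t=2: input=3 -> V=0 FIRE
t=3: input=2 -> V=16
t=4: input=3 -> V=0 FIRE
t=5: input=2 -> V=16
t=6: input=0 -> V=12
t=7: input=0 -> V=9
t=8: input=5 -> V=0 FIRE
t=9: input=4 -> V=0 FIRE
t=10: input=5 -> V=0 FIRE
t=11: input=5 -> V=0 FIRE

Answer: 0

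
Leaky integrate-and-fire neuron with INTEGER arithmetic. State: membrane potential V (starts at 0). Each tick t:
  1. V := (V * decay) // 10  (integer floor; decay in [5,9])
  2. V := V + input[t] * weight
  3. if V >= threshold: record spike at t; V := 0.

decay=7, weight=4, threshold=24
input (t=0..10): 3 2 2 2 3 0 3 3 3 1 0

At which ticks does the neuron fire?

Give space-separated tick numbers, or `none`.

Answer: 4 8

Derivation:
t=0: input=3 -> V=12
t=1: input=2 -> V=16
t=2: input=2 -> V=19
t=3: input=2 -> V=21
t=4: input=3 -> V=0 FIRE
t=5: input=0 -> V=0
t=6: input=3 -> V=12
t=7: input=3 -> V=20
t=8: input=3 -> V=0 FIRE
t=9: input=1 -> V=4
t=10: input=0 -> V=2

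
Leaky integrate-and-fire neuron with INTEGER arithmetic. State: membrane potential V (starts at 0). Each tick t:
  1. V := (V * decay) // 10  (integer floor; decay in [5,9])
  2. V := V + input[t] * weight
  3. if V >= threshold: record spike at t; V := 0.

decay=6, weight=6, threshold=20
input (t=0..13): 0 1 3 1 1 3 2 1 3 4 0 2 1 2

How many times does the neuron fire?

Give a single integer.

t=0: input=0 -> V=0
t=1: input=1 -> V=6
t=2: input=3 -> V=0 FIRE
t=3: input=1 -> V=6
t=4: input=1 -> V=9
t=5: input=3 -> V=0 FIRE
t=6: input=2 -> V=12
t=7: input=1 -> V=13
t=8: input=3 -> V=0 FIRE
t=9: input=4 -> V=0 FIRE
t=10: input=0 -> V=0
t=11: input=2 -> V=12
t=12: input=1 -> V=13
t=13: input=2 -> V=19

Answer: 4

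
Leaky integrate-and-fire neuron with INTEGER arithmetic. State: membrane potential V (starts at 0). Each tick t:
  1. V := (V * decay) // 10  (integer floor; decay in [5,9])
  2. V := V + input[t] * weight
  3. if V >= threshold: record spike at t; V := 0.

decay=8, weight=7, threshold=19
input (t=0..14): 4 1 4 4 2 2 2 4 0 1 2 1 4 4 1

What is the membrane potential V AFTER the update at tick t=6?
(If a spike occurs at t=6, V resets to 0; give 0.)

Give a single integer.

t=0: input=4 -> V=0 FIRE
t=1: input=1 -> V=7
t=2: input=4 -> V=0 FIRE
t=3: input=4 -> V=0 FIRE
t=4: input=2 -> V=14
t=5: input=2 -> V=0 FIRE
t=6: input=2 -> V=14
t=7: input=4 -> V=0 FIRE
t=8: input=0 -> V=0
t=9: input=1 -> V=7
t=10: input=2 -> V=0 FIRE
t=11: input=1 -> V=7
t=12: input=4 -> V=0 FIRE
t=13: input=4 -> V=0 FIRE
t=14: input=1 -> V=7

Answer: 14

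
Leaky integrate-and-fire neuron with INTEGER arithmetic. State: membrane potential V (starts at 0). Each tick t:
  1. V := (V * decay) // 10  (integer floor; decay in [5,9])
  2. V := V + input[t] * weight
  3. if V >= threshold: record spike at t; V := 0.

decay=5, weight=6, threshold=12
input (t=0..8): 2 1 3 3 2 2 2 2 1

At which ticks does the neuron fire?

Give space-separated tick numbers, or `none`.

Answer: 0 2 3 4 5 6 7

Derivation:
t=0: input=2 -> V=0 FIRE
t=1: input=1 -> V=6
t=2: input=3 -> V=0 FIRE
t=3: input=3 -> V=0 FIRE
t=4: input=2 -> V=0 FIRE
t=5: input=2 -> V=0 FIRE
t=6: input=2 -> V=0 FIRE
t=7: input=2 -> V=0 FIRE
t=8: input=1 -> V=6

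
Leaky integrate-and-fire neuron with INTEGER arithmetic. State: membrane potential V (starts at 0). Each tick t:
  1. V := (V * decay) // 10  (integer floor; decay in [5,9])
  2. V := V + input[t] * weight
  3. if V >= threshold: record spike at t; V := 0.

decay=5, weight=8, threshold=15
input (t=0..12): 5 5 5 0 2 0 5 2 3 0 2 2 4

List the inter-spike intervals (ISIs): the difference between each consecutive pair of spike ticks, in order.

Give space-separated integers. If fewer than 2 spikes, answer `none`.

t=0: input=5 -> V=0 FIRE
t=1: input=5 -> V=0 FIRE
t=2: input=5 -> V=0 FIRE
t=3: input=0 -> V=0
t=4: input=2 -> V=0 FIRE
t=5: input=0 -> V=0
t=6: input=5 -> V=0 FIRE
t=7: input=2 -> V=0 FIRE
t=8: input=3 -> V=0 FIRE
t=9: input=0 -> V=0
t=10: input=2 -> V=0 FIRE
t=11: input=2 -> V=0 FIRE
t=12: input=4 -> V=0 FIRE

Answer: 1 1 2 2 1 1 2 1 1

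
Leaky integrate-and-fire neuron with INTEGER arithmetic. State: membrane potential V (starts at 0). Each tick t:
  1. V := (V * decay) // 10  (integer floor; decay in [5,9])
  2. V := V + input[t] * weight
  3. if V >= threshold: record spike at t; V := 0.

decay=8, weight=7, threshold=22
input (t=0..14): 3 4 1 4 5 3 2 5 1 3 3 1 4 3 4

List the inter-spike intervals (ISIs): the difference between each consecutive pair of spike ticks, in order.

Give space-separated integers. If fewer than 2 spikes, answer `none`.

Answer: 2 1 2 1 2 2 1 2

Derivation:
t=0: input=3 -> V=21
t=1: input=4 -> V=0 FIRE
t=2: input=1 -> V=7
t=3: input=4 -> V=0 FIRE
t=4: input=5 -> V=0 FIRE
t=5: input=3 -> V=21
t=6: input=2 -> V=0 FIRE
t=7: input=5 -> V=0 FIRE
t=8: input=1 -> V=7
t=9: input=3 -> V=0 FIRE
t=10: input=3 -> V=21
t=11: input=1 -> V=0 FIRE
t=12: input=4 -> V=0 FIRE
t=13: input=3 -> V=21
t=14: input=4 -> V=0 FIRE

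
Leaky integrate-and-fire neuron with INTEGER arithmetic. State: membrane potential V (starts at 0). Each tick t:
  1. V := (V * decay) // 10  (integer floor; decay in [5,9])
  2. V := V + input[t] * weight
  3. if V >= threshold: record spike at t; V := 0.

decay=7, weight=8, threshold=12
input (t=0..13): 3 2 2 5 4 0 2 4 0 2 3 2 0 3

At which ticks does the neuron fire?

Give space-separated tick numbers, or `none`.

Answer: 0 1 2 3 4 6 7 9 10 11 13

Derivation:
t=0: input=3 -> V=0 FIRE
t=1: input=2 -> V=0 FIRE
t=2: input=2 -> V=0 FIRE
t=3: input=5 -> V=0 FIRE
t=4: input=4 -> V=0 FIRE
t=5: input=0 -> V=0
t=6: input=2 -> V=0 FIRE
t=7: input=4 -> V=0 FIRE
t=8: input=0 -> V=0
t=9: input=2 -> V=0 FIRE
t=10: input=3 -> V=0 FIRE
t=11: input=2 -> V=0 FIRE
t=12: input=0 -> V=0
t=13: input=3 -> V=0 FIRE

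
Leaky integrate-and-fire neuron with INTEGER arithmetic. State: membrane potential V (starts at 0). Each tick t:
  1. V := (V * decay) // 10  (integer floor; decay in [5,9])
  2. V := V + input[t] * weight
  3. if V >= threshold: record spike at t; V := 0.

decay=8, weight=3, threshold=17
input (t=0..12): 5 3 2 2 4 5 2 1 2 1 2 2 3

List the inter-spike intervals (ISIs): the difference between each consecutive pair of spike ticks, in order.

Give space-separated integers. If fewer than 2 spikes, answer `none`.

Answer: 3 2 6

Derivation:
t=0: input=5 -> V=15
t=1: input=3 -> V=0 FIRE
t=2: input=2 -> V=6
t=3: input=2 -> V=10
t=4: input=4 -> V=0 FIRE
t=5: input=5 -> V=15
t=6: input=2 -> V=0 FIRE
t=7: input=1 -> V=3
t=8: input=2 -> V=8
t=9: input=1 -> V=9
t=10: input=2 -> V=13
t=11: input=2 -> V=16
t=12: input=3 -> V=0 FIRE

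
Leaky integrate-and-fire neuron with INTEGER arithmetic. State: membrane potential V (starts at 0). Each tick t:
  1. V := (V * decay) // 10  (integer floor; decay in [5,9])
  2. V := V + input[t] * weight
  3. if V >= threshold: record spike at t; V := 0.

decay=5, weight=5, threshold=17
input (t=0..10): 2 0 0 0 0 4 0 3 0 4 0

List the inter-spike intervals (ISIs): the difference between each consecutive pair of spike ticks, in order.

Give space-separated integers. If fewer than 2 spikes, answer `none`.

t=0: input=2 -> V=10
t=1: input=0 -> V=5
t=2: input=0 -> V=2
t=3: input=0 -> V=1
t=4: input=0 -> V=0
t=5: input=4 -> V=0 FIRE
t=6: input=0 -> V=0
t=7: input=3 -> V=15
t=8: input=0 -> V=7
t=9: input=4 -> V=0 FIRE
t=10: input=0 -> V=0

Answer: 4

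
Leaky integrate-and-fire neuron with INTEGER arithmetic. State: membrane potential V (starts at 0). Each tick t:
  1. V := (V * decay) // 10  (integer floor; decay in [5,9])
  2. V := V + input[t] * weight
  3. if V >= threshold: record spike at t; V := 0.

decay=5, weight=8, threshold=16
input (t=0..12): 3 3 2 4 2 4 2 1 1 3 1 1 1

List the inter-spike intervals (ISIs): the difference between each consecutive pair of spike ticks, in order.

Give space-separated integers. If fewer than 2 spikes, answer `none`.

Answer: 1 1 1 1 1 1 3

Derivation:
t=0: input=3 -> V=0 FIRE
t=1: input=3 -> V=0 FIRE
t=2: input=2 -> V=0 FIRE
t=3: input=4 -> V=0 FIRE
t=4: input=2 -> V=0 FIRE
t=5: input=4 -> V=0 FIRE
t=6: input=2 -> V=0 FIRE
t=7: input=1 -> V=8
t=8: input=1 -> V=12
t=9: input=3 -> V=0 FIRE
t=10: input=1 -> V=8
t=11: input=1 -> V=12
t=12: input=1 -> V=14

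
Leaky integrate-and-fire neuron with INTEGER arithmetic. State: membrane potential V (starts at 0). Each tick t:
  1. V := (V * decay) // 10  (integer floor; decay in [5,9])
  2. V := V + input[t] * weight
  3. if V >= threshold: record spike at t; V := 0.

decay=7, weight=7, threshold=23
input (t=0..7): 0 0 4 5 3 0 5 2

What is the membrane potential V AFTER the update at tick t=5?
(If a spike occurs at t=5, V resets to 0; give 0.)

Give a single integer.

Answer: 14

Derivation:
t=0: input=0 -> V=0
t=1: input=0 -> V=0
t=2: input=4 -> V=0 FIRE
t=3: input=5 -> V=0 FIRE
t=4: input=3 -> V=21
t=5: input=0 -> V=14
t=6: input=5 -> V=0 FIRE
t=7: input=2 -> V=14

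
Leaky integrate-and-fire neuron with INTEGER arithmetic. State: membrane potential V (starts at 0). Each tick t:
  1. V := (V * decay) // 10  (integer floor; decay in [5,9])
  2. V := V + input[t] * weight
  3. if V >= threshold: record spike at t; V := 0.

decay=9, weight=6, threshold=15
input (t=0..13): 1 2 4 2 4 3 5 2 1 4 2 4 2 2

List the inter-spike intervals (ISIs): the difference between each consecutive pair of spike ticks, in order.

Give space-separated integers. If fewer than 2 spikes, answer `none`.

Answer: 1 2 1 1 2 1 2 2

Derivation:
t=0: input=1 -> V=6
t=1: input=2 -> V=0 FIRE
t=2: input=4 -> V=0 FIRE
t=3: input=2 -> V=12
t=4: input=4 -> V=0 FIRE
t=5: input=3 -> V=0 FIRE
t=6: input=5 -> V=0 FIRE
t=7: input=2 -> V=12
t=8: input=1 -> V=0 FIRE
t=9: input=4 -> V=0 FIRE
t=10: input=2 -> V=12
t=11: input=4 -> V=0 FIRE
t=12: input=2 -> V=12
t=13: input=2 -> V=0 FIRE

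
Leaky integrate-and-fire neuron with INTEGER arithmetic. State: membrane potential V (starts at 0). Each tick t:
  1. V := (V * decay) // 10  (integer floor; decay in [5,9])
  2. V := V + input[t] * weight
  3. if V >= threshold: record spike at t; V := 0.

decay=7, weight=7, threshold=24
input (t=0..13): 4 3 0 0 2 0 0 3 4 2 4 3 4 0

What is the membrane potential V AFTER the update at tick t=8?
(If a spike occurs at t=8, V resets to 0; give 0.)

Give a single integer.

Answer: 0

Derivation:
t=0: input=4 -> V=0 FIRE
t=1: input=3 -> V=21
t=2: input=0 -> V=14
t=3: input=0 -> V=9
t=4: input=2 -> V=20
t=5: input=0 -> V=14
t=6: input=0 -> V=9
t=7: input=3 -> V=0 FIRE
t=8: input=4 -> V=0 FIRE
t=9: input=2 -> V=14
t=10: input=4 -> V=0 FIRE
t=11: input=3 -> V=21
t=12: input=4 -> V=0 FIRE
t=13: input=0 -> V=0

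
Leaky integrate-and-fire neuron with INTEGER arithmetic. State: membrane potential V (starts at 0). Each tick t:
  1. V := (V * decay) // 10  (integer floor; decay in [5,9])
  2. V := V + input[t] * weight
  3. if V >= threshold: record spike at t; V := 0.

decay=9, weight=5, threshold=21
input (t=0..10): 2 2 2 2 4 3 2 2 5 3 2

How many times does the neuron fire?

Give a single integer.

t=0: input=2 -> V=10
t=1: input=2 -> V=19
t=2: input=2 -> V=0 FIRE
t=3: input=2 -> V=10
t=4: input=4 -> V=0 FIRE
t=5: input=3 -> V=15
t=6: input=2 -> V=0 FIRE
t=7: input=2 -> V=10
t=8: input=5 -> V=0 FIRE
t=9: input=3 -> V=15
t=10: input=2 -> V=0 FIRE

Answer: 5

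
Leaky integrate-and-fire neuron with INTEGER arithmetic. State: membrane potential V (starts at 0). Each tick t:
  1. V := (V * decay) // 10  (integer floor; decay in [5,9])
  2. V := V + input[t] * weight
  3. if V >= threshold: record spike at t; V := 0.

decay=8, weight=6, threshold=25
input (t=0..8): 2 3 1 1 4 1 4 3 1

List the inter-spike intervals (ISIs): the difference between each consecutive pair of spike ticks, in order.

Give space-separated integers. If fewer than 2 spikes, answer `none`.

Answer: 3 2

Derivation:
t=0: input=2 -> V=12
t=1: input=3 -> V=0 FIRE
t=2: input=1 -> V=6
t=3: input=1 -> V=10
t=4: input=4 -> V=0 FIRE
t=5: input=1 -> V=6
t=6: input=4 -> V=0 FIRE
t=7: input=3 -> V=18
t=8: input=1 -> V=20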